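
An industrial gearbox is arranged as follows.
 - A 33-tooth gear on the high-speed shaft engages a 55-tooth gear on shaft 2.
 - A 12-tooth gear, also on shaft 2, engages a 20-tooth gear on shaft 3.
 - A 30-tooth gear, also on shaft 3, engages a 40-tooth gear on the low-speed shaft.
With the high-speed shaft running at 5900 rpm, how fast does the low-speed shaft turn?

the high-speed shaft → shaft 2 (gear mesh, 55/33): 5900 ÷ 1.6667 = 3540 rpm
shaft 2 → shaft 3 (gear mesh, 20/12): 3540 ÷ 1.6667 = 2124 rpm
shaft 3 → the low-speed shaft (gear mesh, 40/30): 2124 ÷ 1.3333 = 1593 rpm

1593 rpm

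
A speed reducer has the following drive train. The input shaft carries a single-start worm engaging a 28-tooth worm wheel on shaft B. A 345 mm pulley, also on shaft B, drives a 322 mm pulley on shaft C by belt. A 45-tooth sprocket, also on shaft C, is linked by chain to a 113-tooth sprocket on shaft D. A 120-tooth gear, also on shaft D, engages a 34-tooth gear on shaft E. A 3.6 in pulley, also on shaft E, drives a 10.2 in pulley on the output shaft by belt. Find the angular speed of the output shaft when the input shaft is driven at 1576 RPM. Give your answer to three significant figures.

worm 28/1 = 28 → 1576/28 = 56.286 RPM
belt 322/345 = 0.93333 → 56.286/0.93333 = 60.306 RPM
chain 113/45 = 2.5111 → 60.306/2.5111 = 24.016 RPM
gear mesh 34/120 = 0.28333 → 24.016/0.28333 = 84.761 RPM
belt 10.2/3.6 = 2.8333 → 84.761/2.8333 = 29.916 RPM

29.9 RPM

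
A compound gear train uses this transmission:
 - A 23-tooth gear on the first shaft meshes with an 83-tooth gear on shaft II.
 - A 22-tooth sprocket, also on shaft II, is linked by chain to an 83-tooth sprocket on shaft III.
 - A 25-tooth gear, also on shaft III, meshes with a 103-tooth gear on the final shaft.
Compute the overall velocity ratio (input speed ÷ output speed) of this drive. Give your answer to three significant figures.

56.1

Each stage contributes driven/driver: gear mesh 83/23 = 3.6087, chain 83/22 = 3.7727, gear mesh 103/25 = 4.12.
Overall: 3.6087 × 3.7727 × 4.12 = 56.092.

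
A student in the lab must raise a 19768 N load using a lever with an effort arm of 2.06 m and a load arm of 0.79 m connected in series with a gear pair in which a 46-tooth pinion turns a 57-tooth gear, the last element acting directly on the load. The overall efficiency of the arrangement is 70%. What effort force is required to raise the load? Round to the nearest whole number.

Lever MA = effort arm / load arm = 2.06/0.79 = 2.6076.
Gear pair MA = 57/46 = 1.2391.
Combined ideal MA = 2.6076 × 1.2391 = 3.2312.
Actual MA = 3.2312 × 0.70 = 2.2618.
Effort = load / actual MA = 19768 / 2.2618 = 8739.9 N.

8740 N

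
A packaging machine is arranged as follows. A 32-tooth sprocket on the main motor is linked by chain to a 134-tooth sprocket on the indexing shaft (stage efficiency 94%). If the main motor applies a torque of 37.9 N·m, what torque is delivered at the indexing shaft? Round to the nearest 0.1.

149.2 N·m

Chain: ratio = 134/32 = 4.1875; torque at the indexing shaft = 37.9 × 4.1875 × 0.94 = 149.18 N·m.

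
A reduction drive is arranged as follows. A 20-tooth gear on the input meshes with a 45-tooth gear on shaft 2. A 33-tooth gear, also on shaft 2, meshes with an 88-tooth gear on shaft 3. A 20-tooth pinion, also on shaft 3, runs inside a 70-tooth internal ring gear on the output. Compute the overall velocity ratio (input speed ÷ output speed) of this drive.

Each stage contributes driven/driver: gear mesh 45/20 = 2.25, gear mesh 88/33 = 2.6667, internal gear 70/20 = 3.5.
Overall: 2.25 × 2.6667 × 3.5 = 21.

21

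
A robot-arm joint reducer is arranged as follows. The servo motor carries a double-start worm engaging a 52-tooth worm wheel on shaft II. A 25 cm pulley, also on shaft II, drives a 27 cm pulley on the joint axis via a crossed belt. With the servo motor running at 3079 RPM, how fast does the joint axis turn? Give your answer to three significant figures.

worm 52/2 = 26 → 3079/26 = 118.42 RPM
belt 27/25 = 1.08 → 118.42/1.08 = 109.65 RPM

110 RPM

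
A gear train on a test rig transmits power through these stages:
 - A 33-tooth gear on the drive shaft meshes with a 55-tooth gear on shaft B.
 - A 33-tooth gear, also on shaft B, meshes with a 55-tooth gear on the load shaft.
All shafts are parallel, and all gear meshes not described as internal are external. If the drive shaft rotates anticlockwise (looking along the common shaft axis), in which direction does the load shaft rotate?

the drive shaft → shaft B: external mesh, 1 reversal → CW.
shaft B → the load shaft: external mesh, 1 reversal → CCW.
2 reversals in total — an even number — so the load shaft turns the same way as the drive shaft.

anticlockwise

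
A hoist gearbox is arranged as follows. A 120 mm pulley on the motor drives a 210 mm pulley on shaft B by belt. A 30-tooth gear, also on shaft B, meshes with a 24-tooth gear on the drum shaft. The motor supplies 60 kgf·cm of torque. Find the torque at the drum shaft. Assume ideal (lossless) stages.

belt 210/120 = 1.75 → τ = 60·1.75 = 105 kgf·cm
gear mesh 24/30 = 0.8 → τ = 105·0.8 = 84 kgf·cm

84 kgf·cm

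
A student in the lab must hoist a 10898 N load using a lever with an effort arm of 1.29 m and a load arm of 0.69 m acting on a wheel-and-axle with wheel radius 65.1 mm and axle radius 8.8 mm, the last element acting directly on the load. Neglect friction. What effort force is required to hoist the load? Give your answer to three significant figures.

788 N

Lever MA = effort arm / load arm = 1.29/0.69 = 1.8696.
Wheel-and-axle MA = R/r = 65.1/8.8 = 7.3977.
Combined ideal MA = 1.8696 × 7.3977 = 13.831.
Effort = load / MA = 10898 / 13.831 = 787.97 N.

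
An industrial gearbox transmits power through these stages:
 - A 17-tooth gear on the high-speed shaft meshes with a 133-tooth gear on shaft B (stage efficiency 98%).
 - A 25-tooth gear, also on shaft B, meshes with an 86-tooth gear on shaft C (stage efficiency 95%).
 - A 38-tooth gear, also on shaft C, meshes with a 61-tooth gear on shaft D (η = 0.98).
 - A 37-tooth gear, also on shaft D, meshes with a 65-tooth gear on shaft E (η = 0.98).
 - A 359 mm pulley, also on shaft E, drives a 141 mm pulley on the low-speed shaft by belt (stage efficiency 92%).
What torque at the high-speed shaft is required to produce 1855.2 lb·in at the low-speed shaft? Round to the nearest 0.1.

Overall ratio R = 7.8235 × 3.44 × 1.6053 × 1.7568 × 0.39276 = 29.809; overall efficiency η = 0.98 × 0.95 × 0.98 × 0.98 × 0.92 = 0.8226.
Input torque = output torque / (R × η) = 1855.2 / (29.809 × 0.8226) = 75.658 lb·in.

75.7 lb·in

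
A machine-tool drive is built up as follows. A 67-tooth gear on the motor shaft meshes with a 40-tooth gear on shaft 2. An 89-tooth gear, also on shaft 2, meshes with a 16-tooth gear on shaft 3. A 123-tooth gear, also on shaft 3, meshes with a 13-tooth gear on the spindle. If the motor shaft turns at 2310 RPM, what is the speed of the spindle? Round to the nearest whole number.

the motor shaft → shaft 2 (gear mesh, 40/67): 2310 ÷ 0.59701 = 3869.3 RPM
shaft 2 → shaft 3 (gear mesh, 16/89): 3869.3 ÷ 0.17978 = 21523 RPM
shaft 3 → the spindle (gear mesh, 13/123): 21523 ÷ 0.10569 = 2.0364e+05 RPM

203638 RPM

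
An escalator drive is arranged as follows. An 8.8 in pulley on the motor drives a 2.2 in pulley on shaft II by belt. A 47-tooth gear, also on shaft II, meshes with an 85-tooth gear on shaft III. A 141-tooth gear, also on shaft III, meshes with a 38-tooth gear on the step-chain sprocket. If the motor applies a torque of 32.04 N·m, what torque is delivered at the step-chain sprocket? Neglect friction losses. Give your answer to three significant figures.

After the belt (2.2/8.8): 32.04 × 0.25 = 8.01 N·m
After the gear mesh (85/47): 8.01 × 1.8085 = 14.486 N·m
After the gear mesh (38/141): 14.486 × 0.2695 = 3.9041 N·m

3.90 N·m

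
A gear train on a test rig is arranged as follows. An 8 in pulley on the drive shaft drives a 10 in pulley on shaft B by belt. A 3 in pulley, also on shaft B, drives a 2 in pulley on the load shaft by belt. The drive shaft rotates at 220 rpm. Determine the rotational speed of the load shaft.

264 rpm

the drive shaft → shaft B (belt, 10/8): 220 ÷ 1.25 = 176 rpm
shaft B → the load shaft (belt, 2/3): 176 ÷ 0.66667 = 264 rpm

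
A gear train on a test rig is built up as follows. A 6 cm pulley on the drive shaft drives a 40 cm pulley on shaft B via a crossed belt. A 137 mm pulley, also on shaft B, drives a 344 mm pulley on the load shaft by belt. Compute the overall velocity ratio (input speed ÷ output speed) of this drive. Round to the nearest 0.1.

16.7

Each stage contributes driven/driver: belt 40/6 = 6.6667, belt 344/137 = 2.5109.
Overall: 6.6667 × 2.5109 = 16.74.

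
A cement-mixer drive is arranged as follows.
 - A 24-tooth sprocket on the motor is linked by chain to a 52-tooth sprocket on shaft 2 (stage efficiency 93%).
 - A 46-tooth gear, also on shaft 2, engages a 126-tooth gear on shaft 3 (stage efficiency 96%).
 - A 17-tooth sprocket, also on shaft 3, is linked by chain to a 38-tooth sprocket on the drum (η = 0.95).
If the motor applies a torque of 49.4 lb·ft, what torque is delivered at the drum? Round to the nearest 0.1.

555.8 lb·ft

Chain: ratio = 52/24 = 2.1667; torque at shaft 2 = 49.4 × 2.1667 × 0.93 = 99.541 lb·ft.
Gear mesh: ratio = 126/46 = 2.7391; torque at shaft 3 = 99.541 × 2.7391 × 0.96 = 261.75 lb·ft.
Chain: ratio = 38/17 = 2.2353; torque at the drum = 261.75 × 2.2353 × 0.95 = 555.83 lb·ft.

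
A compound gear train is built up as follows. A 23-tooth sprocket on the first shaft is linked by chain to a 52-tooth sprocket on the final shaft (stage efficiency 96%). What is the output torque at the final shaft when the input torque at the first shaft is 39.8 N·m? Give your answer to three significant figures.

86.4 N·m

Chain: ratio = 52/23 = 2.2609; torque at the final shaft = 39.8 × 2.2609 × 0.96 = 86.383 N·m.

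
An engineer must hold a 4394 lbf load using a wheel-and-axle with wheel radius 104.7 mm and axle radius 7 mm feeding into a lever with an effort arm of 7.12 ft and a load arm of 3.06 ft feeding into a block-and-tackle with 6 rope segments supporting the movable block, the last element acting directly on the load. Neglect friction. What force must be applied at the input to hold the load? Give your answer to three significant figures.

Wheel-and-axle MA = R/r = 104.7/7 = 14.957.
Lever MA = effort arm / load arm = 7.12/3.06 = 2.3268.
Block-and-tackle MA = number of supporting rope parts = 6.
Combined ideal MA = 14.957 × 2.3268 × 6 = 208.81.
Effort = load / MA = 4394 / 208.81 = 21.043 lbf.

21.0 lbf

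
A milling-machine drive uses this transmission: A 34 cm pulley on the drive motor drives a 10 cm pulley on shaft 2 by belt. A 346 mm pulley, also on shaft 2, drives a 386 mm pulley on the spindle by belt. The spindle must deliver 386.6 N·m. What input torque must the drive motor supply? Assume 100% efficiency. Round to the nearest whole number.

Overall ratio R = 0.29412 × 1.1156 = 0.32812.
Input torque = output torque / R = 386.6 / 0.32812 = 1178.2 N·m.

1178 N·m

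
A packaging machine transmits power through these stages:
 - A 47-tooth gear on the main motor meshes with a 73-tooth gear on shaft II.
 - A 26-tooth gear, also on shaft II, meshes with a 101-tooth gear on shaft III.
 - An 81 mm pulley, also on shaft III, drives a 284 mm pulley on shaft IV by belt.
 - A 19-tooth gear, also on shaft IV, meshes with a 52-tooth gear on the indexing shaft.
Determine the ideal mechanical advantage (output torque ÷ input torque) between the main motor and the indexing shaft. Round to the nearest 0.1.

Each stage contributes driven/driver: gear mesh 73/47 = 1.5532, gear mesh 101/26 = 3.8846, belt 284/81 = 3.5062, gear mesh 52/19 = 2.7368.
Overall: 1.5532 × 3.8846 × 3.5062 × 2.7368 = 57.897.

57.9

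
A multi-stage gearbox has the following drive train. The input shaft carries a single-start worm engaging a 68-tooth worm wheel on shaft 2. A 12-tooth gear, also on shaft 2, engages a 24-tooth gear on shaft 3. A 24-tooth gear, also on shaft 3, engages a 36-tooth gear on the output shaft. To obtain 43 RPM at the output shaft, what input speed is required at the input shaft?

Overall ratio R = 68 × 2 × 1.5 = 204.
Required input speed = output speed × R = 43 × 204 = 8772 RPM.

8772 RPM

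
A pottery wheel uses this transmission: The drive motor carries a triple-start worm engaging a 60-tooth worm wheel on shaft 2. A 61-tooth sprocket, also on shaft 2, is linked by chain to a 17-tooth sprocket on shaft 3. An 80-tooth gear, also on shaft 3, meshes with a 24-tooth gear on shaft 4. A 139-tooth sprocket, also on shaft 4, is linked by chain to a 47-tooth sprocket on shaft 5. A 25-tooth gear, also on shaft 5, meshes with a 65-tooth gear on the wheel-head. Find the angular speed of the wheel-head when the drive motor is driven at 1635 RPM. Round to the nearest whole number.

1112 RPM

Worm: ratio = 60/3 = 20, so shaft 2 turns at 1635 / 20 = 81.75 RPM.
Chain: ratio = 17/61 = 0.27869, so shaft 3 turns at 81.75 / 0.27869 = 293.34 RPM.
Gear mesh: ratio = 24/80 = 0.3, so shaft 4 turns at 293.34 / 0.3 = 977.79 RPM.
Chain: ratio = 47/139 = 0.33813, so shaft 5 turns at 977.79 / 0.33813 = 2891.8 RPM.
Gear mesh: ratio = 65/25 = 2.6, so the wheel-head turns at 2891.8 / 2.6 = 1112.2 RPM.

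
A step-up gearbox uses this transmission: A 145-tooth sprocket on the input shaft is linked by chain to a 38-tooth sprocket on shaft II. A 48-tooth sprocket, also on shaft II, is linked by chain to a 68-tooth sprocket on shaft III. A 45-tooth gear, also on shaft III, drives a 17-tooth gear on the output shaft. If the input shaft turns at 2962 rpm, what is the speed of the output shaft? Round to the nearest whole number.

the input shaft → shaft II (chain, 38/145): 2962 ÷ 0.26207 = 11302 rpm
shaft II → shaft III (chain, 68/48): 11302 ÷ 1.4167 = 7978.1 rpm
shaft III → the output shaft (gear mesh, 17/45): 7978.1 ÷ 0.37778 = 21119 rpm

21119 rpm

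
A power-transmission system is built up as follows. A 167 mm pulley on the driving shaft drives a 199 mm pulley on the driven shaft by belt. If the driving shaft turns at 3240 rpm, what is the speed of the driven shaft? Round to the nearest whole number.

2719 rpm

the driving shaft → the driven shaft (belt, 199/167): 3240 ÷ 1.1916 = 2719 rpm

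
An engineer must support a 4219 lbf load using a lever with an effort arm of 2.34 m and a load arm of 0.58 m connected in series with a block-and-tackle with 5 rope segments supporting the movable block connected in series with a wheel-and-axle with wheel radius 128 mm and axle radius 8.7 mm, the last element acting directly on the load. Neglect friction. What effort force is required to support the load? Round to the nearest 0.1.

Lever MA = effort arm / load arm = 2.34/0.58 = 4.0345.
Block-and-tackle MA = number of supporting rope parts = 5.
Wheel-and-axle MA = R/r = 128/8.7 = 14.713.
Combined ideal MA = 4.0345 × 5 × 14.713 = 296.79.
Effort = load / MA = 4219 / 296.79 = 14.215 lbf.

14.2 lbf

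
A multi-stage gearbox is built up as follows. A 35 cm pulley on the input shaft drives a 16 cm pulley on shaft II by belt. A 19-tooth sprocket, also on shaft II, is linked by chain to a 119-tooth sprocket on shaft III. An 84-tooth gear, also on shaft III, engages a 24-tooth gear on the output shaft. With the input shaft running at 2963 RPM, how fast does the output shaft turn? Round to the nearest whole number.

3622 RPM

belt 16/35 = 0.45714 → 2963/0.45714 = 6481.6 RPM
chain 119/19 = 6.2632 → 6481.6/6.2632 = 1034.9 RPM
gear mesh 24/84 = 0.28571 → 1034.9/0.28571 = 3622 RPM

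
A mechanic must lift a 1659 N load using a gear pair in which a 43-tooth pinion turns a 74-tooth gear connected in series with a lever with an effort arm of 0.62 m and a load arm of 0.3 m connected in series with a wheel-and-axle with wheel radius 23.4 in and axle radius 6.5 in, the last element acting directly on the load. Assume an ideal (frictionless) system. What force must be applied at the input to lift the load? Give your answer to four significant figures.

Gear pair MA = 74/43 = 1.7209.
Lever MA = effort arm / load arm = 0.62/0.3 = 2.0667.
Wheel-and-axle MA = R/r = 23.4/6.5 = 3.6.
Combined ideal MA = 1.7209 × 2.0667 × 3.6 = 12.804.
Effort = load / MA = 1659 / 12.804 = 129.57 N.

129.6 N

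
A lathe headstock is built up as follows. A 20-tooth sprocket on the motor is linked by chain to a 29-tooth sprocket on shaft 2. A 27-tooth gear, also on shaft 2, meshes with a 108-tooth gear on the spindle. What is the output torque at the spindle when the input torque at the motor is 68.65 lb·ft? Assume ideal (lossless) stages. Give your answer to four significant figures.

398.2 lb·ft

After the chain (29/20): 68.65 × 1.45 = 99.543 lb·ft
After the gear mesh (108/27): 99.543 × 4 = 398.17 lb·ft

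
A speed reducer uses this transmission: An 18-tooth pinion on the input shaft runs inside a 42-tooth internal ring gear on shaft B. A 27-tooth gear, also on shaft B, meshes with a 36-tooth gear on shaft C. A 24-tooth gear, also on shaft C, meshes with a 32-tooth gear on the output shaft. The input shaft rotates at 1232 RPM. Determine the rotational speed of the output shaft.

the input shaft → shaft B (internal gear, 42/18): 1232 ÷ 2.3333 = 528 RPM
shaft B → shaft C (gear mesh, 36/27): 528 ÷ 1.3333 = 396 RPM
shaft C → the output shaft (gear mesh, 32/24): 396 ÷ 1.3333 = 297 RPM

297 RPM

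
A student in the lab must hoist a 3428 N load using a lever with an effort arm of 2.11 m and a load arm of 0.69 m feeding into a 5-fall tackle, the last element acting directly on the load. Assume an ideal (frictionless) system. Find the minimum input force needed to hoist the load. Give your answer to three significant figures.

224 N

Lever MA = effort arm / load arm = 2.11/0.69 = 3.058.
Block-and-tackle MA = number of supporting rope parts = 5.
Combined ideal MA = 3.058 × 5 = 15.29.
Effort = load / MA = 3428 / 15.29 = 224.2 N.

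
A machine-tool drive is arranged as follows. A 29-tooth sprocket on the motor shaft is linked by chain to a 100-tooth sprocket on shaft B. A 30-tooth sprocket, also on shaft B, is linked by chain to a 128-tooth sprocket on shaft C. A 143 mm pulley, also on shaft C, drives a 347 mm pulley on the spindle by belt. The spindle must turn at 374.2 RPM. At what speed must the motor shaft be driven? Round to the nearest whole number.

13359 RPM

Overall ratio R = 3.4483 × 4.2667 × 2.4266 = 35.701.
Required input speed = output speed × R = 374.2 × 35.701 = 13359 RPM.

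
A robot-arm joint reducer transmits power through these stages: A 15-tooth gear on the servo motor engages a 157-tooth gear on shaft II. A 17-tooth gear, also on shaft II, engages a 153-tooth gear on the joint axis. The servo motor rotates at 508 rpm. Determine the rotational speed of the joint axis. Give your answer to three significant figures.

gear mesh 157/15 = 10.467 → 508/10.467 = 48.535 rpm
gear mesh 153/17 = 9 → 48.535/9 = 5.3928 rpm

5.39 rpm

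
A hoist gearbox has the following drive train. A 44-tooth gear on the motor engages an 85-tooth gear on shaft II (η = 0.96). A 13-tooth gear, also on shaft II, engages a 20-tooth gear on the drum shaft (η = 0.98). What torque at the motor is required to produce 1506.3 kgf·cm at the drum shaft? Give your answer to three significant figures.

539 kgf·cm

Overall ratio R = 1.9318 × 1.5385 = 2.972; overall efficiency η = 0.96 × 0.98 = 0.9408.
Input torque = output torque / (R × η) = 1506.3 / (2.972 × 0.9408) = 538.72 kgf·cm.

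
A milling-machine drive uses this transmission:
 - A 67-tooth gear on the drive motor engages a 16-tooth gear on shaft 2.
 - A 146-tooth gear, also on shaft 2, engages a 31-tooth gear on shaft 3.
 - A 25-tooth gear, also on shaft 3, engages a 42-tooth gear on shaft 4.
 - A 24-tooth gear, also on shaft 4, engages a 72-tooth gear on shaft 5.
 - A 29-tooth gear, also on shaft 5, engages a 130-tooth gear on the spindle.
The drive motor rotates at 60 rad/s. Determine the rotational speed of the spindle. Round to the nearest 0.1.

gear mesh 16/67 = 0.23881 → 60/0.23881 = 251.25 rad/s
gear mesh 31/146 = 0.21233 → 251.25/0.21233 = 1183.3 rad/s
gear mesh 42/25 = 1.68 → 1183.3/1.68 = 704.35 rad/s
gear mesh 72/24 = 3 → 704.35/3 = 234.78 rad/s
gear mesh 130/29 = 4.4828 → 234.78/4.4828 = 52.375 rad/s

52.4 rad/s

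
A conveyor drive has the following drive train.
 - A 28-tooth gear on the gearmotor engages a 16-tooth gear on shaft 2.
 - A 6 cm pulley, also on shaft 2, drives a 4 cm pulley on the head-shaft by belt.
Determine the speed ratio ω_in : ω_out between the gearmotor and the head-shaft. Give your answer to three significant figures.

0.381

Each stage contributes driven/driver: gear mesh 16/28 = 0.57143, belt 4/6 = 0.66667.
Overall: 0.57143 × 0.66667 = 0.38095.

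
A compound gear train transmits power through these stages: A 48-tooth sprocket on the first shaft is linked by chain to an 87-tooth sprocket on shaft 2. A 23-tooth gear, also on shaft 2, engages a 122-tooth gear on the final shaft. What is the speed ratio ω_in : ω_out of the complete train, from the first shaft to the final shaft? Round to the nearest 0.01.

9.61

Each stage contributes driven/driver: chain 87/48 = 1.8125, gear mesh 122/23 = 5.3043.
Overall: 1.8125 × 5.3043 = 9.6141.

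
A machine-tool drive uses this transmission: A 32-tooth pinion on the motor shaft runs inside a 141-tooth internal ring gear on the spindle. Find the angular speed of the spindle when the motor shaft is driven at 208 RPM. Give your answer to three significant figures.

Internal gear: ratio = 141/32 = 4.4062, so the spindle turns at 208 / 4.4062 = 47.206 RPM.

47.2 RPM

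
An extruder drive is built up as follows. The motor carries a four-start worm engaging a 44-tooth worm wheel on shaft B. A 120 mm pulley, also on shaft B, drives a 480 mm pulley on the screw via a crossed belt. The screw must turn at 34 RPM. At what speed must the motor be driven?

1496 RPM

Overall ratio R = 11 × 4 = 44.
Required input speed = output speed × R = 34 × 44 = 1496 RPM.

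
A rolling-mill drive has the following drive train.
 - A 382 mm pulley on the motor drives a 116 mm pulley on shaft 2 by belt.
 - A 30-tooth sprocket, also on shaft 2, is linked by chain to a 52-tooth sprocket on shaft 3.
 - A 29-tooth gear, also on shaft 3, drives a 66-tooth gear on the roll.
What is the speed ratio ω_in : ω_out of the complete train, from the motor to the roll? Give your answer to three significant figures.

1.20

Each stage contributes driven/driver: belt 116/382 = 0.30366, chain 52/30 = 1.7333, gear mesh 66/29 = 2.2759.
Overall: 0.30366 × 1.7333 × 2.2759 = 1.1979.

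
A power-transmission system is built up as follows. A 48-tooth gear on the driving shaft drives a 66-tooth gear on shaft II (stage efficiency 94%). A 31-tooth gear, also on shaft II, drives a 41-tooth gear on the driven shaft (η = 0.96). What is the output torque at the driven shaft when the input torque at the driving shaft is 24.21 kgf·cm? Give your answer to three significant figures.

39.7 kgf·cm

After the gear mesh (66/48): 24.21 × 1.375 × 0.94 = 31.291 kgf·cm
After the gear mesh (41/31): 31.291 × 1.3226 × 0.96 = 39.73 kgf·cm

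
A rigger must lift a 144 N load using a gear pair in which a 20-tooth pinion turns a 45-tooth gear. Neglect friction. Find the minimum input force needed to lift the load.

Gear pair MA = 45/20 = 2.25.
Effort = load / MA = 144 / 2.25 = 64 N.

64 N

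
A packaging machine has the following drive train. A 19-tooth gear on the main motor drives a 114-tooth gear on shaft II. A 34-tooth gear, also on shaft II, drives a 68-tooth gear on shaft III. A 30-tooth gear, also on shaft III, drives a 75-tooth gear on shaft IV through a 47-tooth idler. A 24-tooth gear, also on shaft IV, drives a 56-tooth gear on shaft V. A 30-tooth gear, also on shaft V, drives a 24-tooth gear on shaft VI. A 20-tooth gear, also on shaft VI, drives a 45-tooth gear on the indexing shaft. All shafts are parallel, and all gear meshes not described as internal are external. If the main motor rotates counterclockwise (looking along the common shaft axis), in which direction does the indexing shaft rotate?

clockwise

the main motor → shaft II: external mesh, 1 reversal → CW.
shaft II → shaft III: external mesh, 1 reversal → CCW.
shaft III → shaft IV: driver → idler → driven is 2 external meshes, 2 reversals → CCW.
shaft IV → shaft V: external mesh, 1 reversal → CW.
shaft V → shaft VI: external mesh, 1 reversal → CCW.
shaft VI → the indexing shaft: external mesh, 1 reversal → CW.
7 reversals in total — an odd number — so the indexing shaft turns opposite to the main motor.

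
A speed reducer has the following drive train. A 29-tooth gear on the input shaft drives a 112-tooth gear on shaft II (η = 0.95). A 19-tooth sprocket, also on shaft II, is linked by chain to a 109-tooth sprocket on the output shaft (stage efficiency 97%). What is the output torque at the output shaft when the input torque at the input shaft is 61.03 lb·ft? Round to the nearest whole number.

1246 lb·ft

Gear mesh: ratio = 112/29 = 3.8621; torque at shaft II = 61.03 × 3.8621 × 0.95 = 223.92 lb·ft.
Chain: ratio = 109/19 = 5.7368; torque at the output shaft = 223.92 × 5.7368 × 0.97 = 1246 lb·ft.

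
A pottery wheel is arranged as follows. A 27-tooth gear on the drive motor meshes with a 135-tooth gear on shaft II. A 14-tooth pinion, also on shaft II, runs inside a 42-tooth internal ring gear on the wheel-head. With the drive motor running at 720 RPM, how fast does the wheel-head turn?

Gear mesh: ratio = 135/27 = 5, so shaft II turns at 720 / 5 = 144 RPM.
Internal gear: ratio = 42/14 = 3, so the wheel-head turns at 144 / 3 = 48 RPM.

48 RPM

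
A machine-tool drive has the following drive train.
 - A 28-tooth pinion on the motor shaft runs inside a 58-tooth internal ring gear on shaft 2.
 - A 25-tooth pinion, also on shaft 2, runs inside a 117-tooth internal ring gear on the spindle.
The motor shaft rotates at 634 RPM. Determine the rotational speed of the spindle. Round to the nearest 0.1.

internal gear 58/28 = 2.0714 → 634/2.0714 = 306.07 RPM
internal gear 117/25 = 4.68 → 306.07/4.68 = 65.399 RPM

65.4 RPM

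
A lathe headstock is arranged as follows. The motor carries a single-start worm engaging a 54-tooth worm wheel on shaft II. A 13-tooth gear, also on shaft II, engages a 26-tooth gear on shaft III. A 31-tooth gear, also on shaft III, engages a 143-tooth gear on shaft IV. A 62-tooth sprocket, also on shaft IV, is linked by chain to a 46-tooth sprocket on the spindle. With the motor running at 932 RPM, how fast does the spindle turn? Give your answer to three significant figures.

the motor → shaft II (worm, 54/1): 932 ÷ 54 = 17.259 RPM
shaft II → shaft III (gear mesh, 26/13): 17.259 ÷ 2 = 8.6296 RPM
shaft III → shaft IV (gear mesh, 143/31): 8.6296 ÷ 4.6129 = 1.8708 RPM
shaft IV → the spindle (chain, 46/62): 1.8708 ÷ 0.74194 = 2.5215 RPM

2.52 RPM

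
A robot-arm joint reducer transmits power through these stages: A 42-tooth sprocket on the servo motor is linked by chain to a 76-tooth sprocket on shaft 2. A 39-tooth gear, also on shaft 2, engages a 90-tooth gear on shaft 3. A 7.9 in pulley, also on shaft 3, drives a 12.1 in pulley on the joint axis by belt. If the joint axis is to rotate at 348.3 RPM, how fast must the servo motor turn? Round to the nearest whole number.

Overall ratio R = 1.8095 × 2.3077 × 1.5316 = 6.3959.
Required input speed = output speed × R = 348.3 × 6.3959 = 2227.7 RPM.

2228 RPM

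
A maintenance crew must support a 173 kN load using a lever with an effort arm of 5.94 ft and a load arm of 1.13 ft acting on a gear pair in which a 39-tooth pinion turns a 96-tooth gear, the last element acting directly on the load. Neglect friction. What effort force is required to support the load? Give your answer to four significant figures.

Lever MA = effort arm / load arm = 5.94/1.13 = 5.2566.
Gear pair MA = 96/39 = 2.4615.
Combined ideal MA = 5.2566 × 2.4615 = 12.939.
Effort = load / MA = 173 / 12.939 = 13.37 kN.

13.37 kN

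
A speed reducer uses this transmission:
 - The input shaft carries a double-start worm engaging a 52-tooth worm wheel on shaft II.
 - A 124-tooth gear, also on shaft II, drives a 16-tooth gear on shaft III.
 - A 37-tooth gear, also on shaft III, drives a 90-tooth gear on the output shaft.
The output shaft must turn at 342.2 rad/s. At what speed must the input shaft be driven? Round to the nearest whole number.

2792 rad/s

Overall ratio R = 26 × 0.12903 × 2.4324 = 8.1604.
Required input speed = output speed × R = 342.2 × 8.1604 = 2792.5 rad/s.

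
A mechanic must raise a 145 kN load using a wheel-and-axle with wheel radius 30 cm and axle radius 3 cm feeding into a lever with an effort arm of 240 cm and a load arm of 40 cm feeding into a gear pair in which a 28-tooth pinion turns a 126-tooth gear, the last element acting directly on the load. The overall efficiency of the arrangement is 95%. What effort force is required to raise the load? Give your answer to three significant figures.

0.565 kN

Wheel-and-axle MA = R/r = 30/3 = 10.
Lever MA = effort arm / load arm = 240/40 = 6.
Gear pair MA = 126/28 = 4.5.
Combined ideal MA = 10 × 6 × 4.5 = 270.
Actual MA = 270 × 0.95 = 256.5.
Effort = load / actual MA = 145 / 256.5 = 0.5653 kN.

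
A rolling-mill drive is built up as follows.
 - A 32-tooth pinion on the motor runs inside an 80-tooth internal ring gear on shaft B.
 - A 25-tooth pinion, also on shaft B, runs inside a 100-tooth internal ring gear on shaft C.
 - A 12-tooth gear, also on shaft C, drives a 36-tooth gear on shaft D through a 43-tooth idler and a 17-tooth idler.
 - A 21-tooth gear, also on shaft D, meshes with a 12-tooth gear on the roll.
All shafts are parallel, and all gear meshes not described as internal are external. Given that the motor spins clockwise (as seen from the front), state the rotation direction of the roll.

the motor → shaft B: internal mesh, same direction → CW.
shaft B → shaft C: internal mesh, same direction → CW.
shaft C → shaft D: driver → idler → idler → driven is 3 external meshes, 3 reversals → CCW.
shaft D → the roll: external mesh, 1 reversal → CW.
4 reversals in total — an even number — so the roll turns the same way as the motor.

clockwise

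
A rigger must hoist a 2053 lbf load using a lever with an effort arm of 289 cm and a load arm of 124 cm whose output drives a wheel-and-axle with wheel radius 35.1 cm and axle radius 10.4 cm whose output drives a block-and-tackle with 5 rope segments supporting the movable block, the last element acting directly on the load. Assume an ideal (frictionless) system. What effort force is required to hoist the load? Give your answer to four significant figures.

Lever MA = effort arm / load arm = 289/124 = 2.3306.
Wheel-and-axle MA = R/r = 35.1/10.4 = 3.375.
Block-and-tackle MA = number of supporting rope parts = 5.
Combined ideal MA = 2.3306 × 3.375 × 5 = 39.33.
Effort = load / MA = 2053 / 39.33 = 52.2 lbf.

52.20 lbf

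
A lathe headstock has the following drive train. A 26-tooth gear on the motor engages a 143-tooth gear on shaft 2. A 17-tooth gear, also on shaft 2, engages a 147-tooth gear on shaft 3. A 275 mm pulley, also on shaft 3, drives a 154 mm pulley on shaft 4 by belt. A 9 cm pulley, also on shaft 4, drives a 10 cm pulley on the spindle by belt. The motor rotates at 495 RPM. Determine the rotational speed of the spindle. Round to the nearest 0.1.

16.7 RPM

the motor → shaft 2 (gear mesh, 143/26): 495 ÷ 5.5 = 90 RPM
shaft 2 → shaft 3 (gear mesh, 147/17): 90 ÷ 8.6471 = 10.408 RPM
shaft 3 → shaft 4 (belt, 154/275): 10.408 ÷ 0.56 = 18.586 RPM
shaft 4 → the spindle (belt, 10/9): 18.586 ÷ 1.1111 = 16.727 RPM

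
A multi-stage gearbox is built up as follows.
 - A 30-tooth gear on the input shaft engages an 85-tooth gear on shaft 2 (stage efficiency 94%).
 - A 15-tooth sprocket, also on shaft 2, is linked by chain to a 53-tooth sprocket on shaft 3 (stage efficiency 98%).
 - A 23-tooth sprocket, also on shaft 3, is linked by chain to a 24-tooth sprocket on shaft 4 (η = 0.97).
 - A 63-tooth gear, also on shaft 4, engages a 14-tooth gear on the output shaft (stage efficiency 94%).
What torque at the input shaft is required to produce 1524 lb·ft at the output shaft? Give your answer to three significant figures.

782 lb·ft

Overall ratio R = 2.8333 × 3.5333 × 1.0435 × 0.22222 = 2.3214; overall efficiency η = 0.94 × 0.98 × 0.97 × 0.94 = 0.8400.
Input torque = output torque / (R × η) = 1524 / (2.3214 × 0.8400) = 781.59 lb·ft.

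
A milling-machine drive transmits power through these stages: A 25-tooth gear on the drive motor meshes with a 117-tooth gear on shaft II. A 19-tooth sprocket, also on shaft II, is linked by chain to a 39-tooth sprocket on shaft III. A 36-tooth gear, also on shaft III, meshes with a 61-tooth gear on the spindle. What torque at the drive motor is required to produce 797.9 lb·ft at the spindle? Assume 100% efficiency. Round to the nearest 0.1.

49.0 lb·ft

Overall ratio R = 4.68 × 2.0526 × 1.6944 = 16.277.
Input torque = output torque / R = 797.9 / 16.277 = 49.019 lb·ft.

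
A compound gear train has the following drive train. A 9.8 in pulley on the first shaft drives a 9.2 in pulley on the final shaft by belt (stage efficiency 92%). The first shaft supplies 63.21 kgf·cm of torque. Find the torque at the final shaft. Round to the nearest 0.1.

54.6 kgf·cm

Belt: ratio = 9.2/9.8 = 0.93878; torque at the final shaft = 63.21 × 0.93878 × 0.92 = 54.593 kgf·cm.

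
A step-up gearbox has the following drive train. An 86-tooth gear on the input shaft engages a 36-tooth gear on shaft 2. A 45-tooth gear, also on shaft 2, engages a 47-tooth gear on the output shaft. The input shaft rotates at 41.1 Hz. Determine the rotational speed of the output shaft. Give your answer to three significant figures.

94.0 Hz

the input shaft → shaft 2 (gear mesh, 36/86): 41.1 ÷ 0.4186 = 98.183 Hz
shaft 2 → the output shaft (gear mesh, 47/45): 98.183 ÷ 1.0444 = 94.005 Hz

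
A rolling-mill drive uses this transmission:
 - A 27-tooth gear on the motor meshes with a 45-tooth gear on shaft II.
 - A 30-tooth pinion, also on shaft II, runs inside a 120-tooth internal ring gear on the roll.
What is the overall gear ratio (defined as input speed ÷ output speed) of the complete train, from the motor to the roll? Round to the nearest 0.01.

6.67

Each stage contributes driven/driver: gear mesh 45/27 = 1.6667, internal gear 120/30 = 4.
Overall: 1.6667 × 4 = 6.6667.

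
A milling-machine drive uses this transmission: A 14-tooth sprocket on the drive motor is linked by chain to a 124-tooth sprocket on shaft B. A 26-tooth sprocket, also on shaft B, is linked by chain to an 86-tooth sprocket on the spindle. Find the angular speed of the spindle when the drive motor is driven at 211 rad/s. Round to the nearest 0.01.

7.20 rad/s

the drive motor → shaft B (chain, 124/14): 211 ÷ 8.8571 = 23.823 rad/s
shaft B → the spindle (chain, 86/26): 23.823 ÷ 3.3077 = 7.2022 rad/s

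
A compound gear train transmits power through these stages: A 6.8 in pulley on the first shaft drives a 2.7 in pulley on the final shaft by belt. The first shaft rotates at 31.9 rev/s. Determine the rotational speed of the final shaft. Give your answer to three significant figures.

80.3 rev/s

belt 2.7/6.8 = 0.39706 → 31.9/0.39706 = 80.341 rev/s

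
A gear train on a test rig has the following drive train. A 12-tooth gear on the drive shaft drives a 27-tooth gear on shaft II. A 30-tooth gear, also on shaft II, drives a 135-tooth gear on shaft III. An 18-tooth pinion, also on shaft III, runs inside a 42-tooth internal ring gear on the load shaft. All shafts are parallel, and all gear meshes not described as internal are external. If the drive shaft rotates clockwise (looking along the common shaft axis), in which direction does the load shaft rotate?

the drive shaft → shaft II: external mesh, 1 reversal → CCW.
shaft II → shaft III: external mesh, 1 reversal → CW.
shaft III → the load shaft: internal mesh, same direction → CW.
2 reversals in total — an even number — so the load shaft turns the same way as the drive shaft.

clockwise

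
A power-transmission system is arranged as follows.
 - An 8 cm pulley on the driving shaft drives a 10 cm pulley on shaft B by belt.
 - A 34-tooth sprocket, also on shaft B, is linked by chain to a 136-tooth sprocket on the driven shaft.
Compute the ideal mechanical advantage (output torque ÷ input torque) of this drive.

5

Each stage contributes driven/driver: belt 10/8 = 1.25, chain 136/34 = 4.
Overall: 1.25 × 4 = 5.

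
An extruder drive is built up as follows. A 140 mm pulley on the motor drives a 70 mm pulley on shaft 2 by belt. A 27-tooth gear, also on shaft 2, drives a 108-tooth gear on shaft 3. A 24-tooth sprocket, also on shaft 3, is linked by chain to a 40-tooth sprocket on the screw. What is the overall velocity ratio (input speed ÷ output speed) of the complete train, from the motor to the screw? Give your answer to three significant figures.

Each stage contributes driven/driver: belt 70/140 = 0.5, gear mesh 108/27 = 4, chain 40/24 = 1.6667.
Overall: 0.5 × 4 × 1.6667 = 3.3333.

3.33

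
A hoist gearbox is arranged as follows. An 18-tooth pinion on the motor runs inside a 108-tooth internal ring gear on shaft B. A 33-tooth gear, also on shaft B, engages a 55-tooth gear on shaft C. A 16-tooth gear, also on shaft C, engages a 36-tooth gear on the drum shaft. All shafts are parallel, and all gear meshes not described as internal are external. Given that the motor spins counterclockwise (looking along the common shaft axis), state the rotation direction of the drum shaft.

counterclockwise

the motor → shaft B: internal mesh, same direction → CCW.
shaft B → shaft C: external mesh, 1 reversal → CW.
shaft C → the drum shaft: external mesh, 1 reversal → CCW.
2 reversals in total — an even number — so the drum shaft turns the same way as the motor.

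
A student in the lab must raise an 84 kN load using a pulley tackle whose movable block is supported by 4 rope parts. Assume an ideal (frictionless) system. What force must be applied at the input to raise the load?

21 kN

Block-and-tackle MA = number of supporting rope parts = 4.
Effort = load / MA = 84 / 4 = 21 kN.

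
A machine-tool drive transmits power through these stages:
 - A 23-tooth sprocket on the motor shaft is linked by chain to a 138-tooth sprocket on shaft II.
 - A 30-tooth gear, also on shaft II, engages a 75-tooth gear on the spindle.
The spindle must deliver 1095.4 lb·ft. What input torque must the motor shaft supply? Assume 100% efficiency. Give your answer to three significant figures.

Overall ratio R = 6 × 2.5 = 15.
Input torque = output torque / R = 1095.4 / 15 = 73.027 lb·ft.

73.0 lb·ft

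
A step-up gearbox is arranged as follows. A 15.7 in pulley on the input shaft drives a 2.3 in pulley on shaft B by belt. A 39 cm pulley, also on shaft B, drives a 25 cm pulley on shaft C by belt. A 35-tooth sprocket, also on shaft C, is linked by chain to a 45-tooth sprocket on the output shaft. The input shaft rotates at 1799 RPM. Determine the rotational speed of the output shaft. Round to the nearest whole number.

Belt: ratio = 2.3/15.7 = 0.1465, so shaft B turns at 1799 / 0.1465 = 12280 RPM.
Belt: ratio = 25/39 = 0.64103, so shaft C turns at 12280 / 0.64103 = 19157 RPM.
Chain: ratio = 45/35 = 1.2857, so the output shaft turns at 19157 / 1.2857 = 14900 RPM.

14900 RPM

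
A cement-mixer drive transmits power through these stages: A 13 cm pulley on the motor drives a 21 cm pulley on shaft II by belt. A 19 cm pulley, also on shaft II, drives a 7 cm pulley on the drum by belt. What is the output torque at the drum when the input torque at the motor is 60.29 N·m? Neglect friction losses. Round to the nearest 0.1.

After the belt (21/13): 60.29 × 1.6154 = 97.392 N·m
After the belt (7/19): 97.392 × 0.36842 = 35.881 N·m

35.9 N·m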